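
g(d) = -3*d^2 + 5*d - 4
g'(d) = 5 - 6*d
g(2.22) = -7.69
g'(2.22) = -8.32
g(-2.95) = -44.86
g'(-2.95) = 22.70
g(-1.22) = -14.57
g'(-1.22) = 12.32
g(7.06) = -118.23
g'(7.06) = -37.36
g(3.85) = -29.22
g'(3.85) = -18.10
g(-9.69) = -334.14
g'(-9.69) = 63.14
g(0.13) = -3.40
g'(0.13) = 4.22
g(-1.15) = -13.72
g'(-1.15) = 11.90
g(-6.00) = -142.00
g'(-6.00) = 41.00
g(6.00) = -82.00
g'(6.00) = -31.00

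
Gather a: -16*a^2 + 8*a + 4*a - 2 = -16*a^2 + 12*a - 2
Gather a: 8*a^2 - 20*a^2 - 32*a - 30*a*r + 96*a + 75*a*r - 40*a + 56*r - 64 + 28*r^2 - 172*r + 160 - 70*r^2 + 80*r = -12*a^2 + a*(45*r + 24) - 42*r^2 - 36*r + 96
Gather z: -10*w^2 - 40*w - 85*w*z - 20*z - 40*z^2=-10*w^2 - 40*w - 40*z^2 + z*(-85*w - 20)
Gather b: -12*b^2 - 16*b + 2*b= -12*b^2 - 14*b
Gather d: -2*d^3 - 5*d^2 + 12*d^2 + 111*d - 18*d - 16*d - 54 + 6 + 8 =-2*d^3 + 7*d^2 + 77*d - 40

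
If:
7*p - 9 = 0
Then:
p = 9/7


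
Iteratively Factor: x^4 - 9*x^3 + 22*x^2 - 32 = (x - 4)*(x^3 - 5*x^2 + 2*x + 8) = (x - 4)*(x - 2)*(x^2 - 3*x - 4) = (x - 4)*(x - 2)*(x + 1)*(x - 4)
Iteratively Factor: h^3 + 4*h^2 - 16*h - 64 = (h + 4)*(h^2 - 16) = (h - 4)*(h + 4)*(h + 4)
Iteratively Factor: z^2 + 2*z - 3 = (z + 3)*(z - 1)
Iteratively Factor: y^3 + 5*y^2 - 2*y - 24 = (y + 4)*(y^2 + y - 6) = (y - 2)*(y + 4)*(y + 3)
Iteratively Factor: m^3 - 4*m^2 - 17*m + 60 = (m - 5)*(m^2 + m - 12) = (m - 5)*(m - 3)*(m + 4)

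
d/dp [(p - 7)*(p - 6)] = 2*p - 13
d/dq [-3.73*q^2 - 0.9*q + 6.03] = -7.46*q - 0.9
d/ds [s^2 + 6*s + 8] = 2*s + 6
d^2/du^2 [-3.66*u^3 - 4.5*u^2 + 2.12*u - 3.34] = -21.96*u - 9.0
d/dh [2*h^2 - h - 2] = 4*h - 1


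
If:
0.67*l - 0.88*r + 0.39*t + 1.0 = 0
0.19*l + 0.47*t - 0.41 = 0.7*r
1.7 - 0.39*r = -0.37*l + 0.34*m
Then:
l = 0.465871438038436*t - 3.51491053677932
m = 2.94114723424161 - 0.408236853389467*t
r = 0.797879390324718*t - 1.53976143141153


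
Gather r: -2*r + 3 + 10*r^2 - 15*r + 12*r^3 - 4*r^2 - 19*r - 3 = 12*r^3 + 6*r^2 - 36*r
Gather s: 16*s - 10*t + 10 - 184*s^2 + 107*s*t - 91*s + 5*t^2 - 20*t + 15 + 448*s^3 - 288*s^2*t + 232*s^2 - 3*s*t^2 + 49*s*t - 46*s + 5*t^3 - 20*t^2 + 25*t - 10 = 448*s^3 + s^2*(48 - 288*t) + s*(-3*t^2 + 156*t - 121) + 5*t^3 - 15*t^2 - 5*t + 15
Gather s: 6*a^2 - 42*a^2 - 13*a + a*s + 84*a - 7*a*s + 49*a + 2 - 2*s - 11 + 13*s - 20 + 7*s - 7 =-36*a^2 + 120*a + s*(18 - 6*a) - 36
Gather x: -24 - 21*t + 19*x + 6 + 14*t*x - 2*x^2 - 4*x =-21*t - 2*x^2 + x*(14*t + 15) - 18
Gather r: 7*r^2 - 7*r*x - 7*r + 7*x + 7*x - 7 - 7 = 7*r^2 + r*(-7*x - 7) + 14*x - 14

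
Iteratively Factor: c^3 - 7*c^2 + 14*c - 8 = (c - 4)*(c^2 - 3*c + 2) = (c - 4)*(c - 2)*(c - 1)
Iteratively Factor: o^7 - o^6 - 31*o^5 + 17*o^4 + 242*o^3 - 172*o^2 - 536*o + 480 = (o + 4)*(o^6 - 5*o^5 - 11*o^4 + 61*o^3 - 2*o^2 - 164*o + 120) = (o - 2)*(o + 4)*(o^5 - 3*o^4 - 17*o^3 + 27*o^2 + 52*o - 60) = (o - 5)*(o - 2)*(o + 4)*(o^4 + 2*o^3 - 7*o^2 - 8*o + 12) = (o - 5)*(o - 2)^2*(o + 4)*(o^3 + 4*o^2 + o - 6) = (o - 5)*(o - 2)^2*(o + 2)*(o + 4)*(o^2 + 2*o - 3) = (o - 5)*(o - 2)^2*(o + 2)*(o + 3)*(o + 4)*(o - 1)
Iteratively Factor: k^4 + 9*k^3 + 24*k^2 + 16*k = (k + 4)*(k^3 + 5*k^2 + 4*k) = (k + 1)*(k + 4)*(k^2 + 4*k) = k*(k + 1)*(k + 4)*(k + 4)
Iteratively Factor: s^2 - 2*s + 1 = (s - 1)*(s - 1)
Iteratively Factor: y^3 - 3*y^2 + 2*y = (y - 2)*(y^2 - y) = y*(y - 2)*(y - 1)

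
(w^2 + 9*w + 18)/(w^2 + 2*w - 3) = (w + 6)/(w - 1)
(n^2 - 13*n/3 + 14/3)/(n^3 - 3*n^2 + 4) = (n - 7/3)/(n^2 - n - 2)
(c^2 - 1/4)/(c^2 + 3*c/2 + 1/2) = (c - 1/2)/(c + 1)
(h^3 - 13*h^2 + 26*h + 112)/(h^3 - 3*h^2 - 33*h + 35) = (h^2 - 6*h - 16)/(h^2 + 4*h - 5)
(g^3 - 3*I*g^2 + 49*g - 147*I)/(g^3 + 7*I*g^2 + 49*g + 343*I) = (g - 3*I)/(g + 7*I)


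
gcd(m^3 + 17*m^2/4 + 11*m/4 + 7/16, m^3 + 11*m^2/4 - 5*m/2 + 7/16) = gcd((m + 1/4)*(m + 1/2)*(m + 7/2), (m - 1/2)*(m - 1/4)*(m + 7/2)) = m + 7/2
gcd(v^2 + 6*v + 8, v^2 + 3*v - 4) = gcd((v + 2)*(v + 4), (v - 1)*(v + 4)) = v + 4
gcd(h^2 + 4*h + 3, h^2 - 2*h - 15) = h + 3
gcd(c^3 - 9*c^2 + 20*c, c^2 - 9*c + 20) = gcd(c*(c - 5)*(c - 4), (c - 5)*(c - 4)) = c^2 - 9*c + 20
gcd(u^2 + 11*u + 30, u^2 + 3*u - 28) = 1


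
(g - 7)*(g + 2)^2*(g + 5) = g^4 + 2*g^3 - 39*g^2 - 148*g - 140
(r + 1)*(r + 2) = r^2 + 3*r + 2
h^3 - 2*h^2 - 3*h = h*(h - 3)*(h + 1)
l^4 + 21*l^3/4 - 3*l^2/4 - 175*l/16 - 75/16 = (l - 3/2)*(l + 1/2)*(l + 5/4)*(l + 5)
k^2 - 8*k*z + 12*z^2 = (k - 6*z)*(k - 2*z)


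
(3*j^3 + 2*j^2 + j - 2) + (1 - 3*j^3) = 2*j^2 + j - 1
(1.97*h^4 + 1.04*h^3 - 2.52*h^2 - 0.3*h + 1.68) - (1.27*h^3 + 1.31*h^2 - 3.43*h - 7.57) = 1.97*h^4 - 0.23*h^3 - 3.83*h^2 + 3.13*h + 9.25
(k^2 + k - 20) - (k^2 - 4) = k - 16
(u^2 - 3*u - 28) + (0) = u^2 - 3*u - 28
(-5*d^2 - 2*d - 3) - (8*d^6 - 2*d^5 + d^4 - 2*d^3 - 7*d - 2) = -8*d^6 + 2*d^5 - d^4 + 2*d^3 - 5*d^2 + 5*d - 1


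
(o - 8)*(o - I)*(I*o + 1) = I*o^3 + 2*o^2 - 8*I*o^2 - 16*o - I*o + 8*I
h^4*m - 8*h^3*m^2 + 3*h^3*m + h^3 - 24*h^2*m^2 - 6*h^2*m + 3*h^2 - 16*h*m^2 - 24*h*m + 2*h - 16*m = (h + 1)*(h + 2)*(h - 8*m)*(h*m + 1)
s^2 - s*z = s*(s - z)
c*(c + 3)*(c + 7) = c^3 + 10*c^2 + 21*c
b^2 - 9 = (b - 3)*(b + 3)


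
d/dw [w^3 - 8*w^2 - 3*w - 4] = 3*w^2 - 16*w - 3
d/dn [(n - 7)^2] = 2*n - 14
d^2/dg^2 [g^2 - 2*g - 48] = 2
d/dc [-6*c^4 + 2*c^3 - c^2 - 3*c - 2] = -24*c^3 + 6*c^2 - 2*c - 3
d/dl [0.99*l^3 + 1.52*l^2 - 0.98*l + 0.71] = 2.97*l^2 + 3.04*l - 0.98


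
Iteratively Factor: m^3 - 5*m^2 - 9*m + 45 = (m - 3)*(m^2 - 2*m - 15) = (m - 5)*(m - 3)*(m + 3)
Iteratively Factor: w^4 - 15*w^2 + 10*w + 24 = (w + 4)*(w^3 - 4*w^2 + w + 6) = (w - 3)*(w + 4)*(w^2 - w - 2) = (w - 3)*(w + 1)*(w + 4)*(w - 2)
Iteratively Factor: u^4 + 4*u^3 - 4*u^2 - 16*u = (u)*(u^3 + 4*u^2 - 4*u - 16) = u*(u - 2)*(u^2 + 6*u + 8) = u*(u - 2)*(u + 2)*(u + 4)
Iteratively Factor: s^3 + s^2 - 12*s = (s)*(s^2 + s - 12) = s*(s - 3)*(s + 4)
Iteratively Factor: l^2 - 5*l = (l - 5)*(l)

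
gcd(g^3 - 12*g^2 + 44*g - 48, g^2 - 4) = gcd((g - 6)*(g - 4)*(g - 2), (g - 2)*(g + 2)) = g - 2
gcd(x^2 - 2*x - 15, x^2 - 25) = x - 5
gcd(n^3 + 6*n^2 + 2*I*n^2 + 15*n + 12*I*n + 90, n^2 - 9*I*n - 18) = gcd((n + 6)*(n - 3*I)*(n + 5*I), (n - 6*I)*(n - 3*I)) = n - 3*I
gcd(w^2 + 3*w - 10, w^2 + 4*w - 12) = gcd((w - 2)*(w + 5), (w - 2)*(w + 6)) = w - 2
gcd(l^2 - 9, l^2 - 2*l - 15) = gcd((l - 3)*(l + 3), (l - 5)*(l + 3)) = l + 3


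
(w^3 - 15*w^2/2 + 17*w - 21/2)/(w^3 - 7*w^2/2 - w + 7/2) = (w - 3)/(w + 1)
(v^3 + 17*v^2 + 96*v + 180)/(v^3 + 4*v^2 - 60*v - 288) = (v + 5)/(v - 8)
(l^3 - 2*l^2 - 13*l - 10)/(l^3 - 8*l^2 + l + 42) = (l^2 - 4*l - 5)/(l^2 - 10*l + 21)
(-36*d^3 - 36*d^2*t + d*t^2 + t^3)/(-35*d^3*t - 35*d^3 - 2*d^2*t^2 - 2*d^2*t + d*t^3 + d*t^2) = (36*d^3 + 36*d^2*t - d*t^2 - t^3)/(d*(35*d^2*t + 35*d^2 + 2*d*t^2 + 2*d*t - t^3 - t^2))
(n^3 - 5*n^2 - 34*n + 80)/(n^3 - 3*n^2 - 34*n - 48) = (n^2 + 3*n - 10)/(n^2 + 5*n + 6)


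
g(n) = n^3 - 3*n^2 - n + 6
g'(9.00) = 188.00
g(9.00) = 483.00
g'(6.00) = 71.00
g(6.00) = 108.00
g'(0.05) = -1.29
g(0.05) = 5.94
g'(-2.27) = 28.08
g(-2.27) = -18.89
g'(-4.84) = 98.32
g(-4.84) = -172.82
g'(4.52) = 33.17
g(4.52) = 32.53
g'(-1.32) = 12.15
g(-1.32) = -0.21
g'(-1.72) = 18.20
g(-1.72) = -6.24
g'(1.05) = -3.99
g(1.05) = 2.80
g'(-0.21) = 0.39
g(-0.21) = 6.07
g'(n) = 3*n^2 - 6*n - 1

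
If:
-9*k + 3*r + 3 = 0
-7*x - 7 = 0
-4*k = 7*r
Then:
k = 7/25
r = -4/25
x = -1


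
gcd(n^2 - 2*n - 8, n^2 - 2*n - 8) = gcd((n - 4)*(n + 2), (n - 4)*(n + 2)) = n^2 - 2*n - 8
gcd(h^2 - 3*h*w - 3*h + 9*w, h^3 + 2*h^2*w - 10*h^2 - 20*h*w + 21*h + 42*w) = h - 3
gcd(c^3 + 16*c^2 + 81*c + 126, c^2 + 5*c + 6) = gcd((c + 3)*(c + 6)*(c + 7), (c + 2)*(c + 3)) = c + 3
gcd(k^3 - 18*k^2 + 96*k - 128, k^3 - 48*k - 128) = k - 8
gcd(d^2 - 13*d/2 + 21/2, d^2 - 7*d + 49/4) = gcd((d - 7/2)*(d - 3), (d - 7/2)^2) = d - 7/2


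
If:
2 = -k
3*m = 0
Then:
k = -2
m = 0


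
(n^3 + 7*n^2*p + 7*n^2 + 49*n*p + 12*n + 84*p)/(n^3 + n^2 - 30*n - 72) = (n + 7*p)/(n - 6)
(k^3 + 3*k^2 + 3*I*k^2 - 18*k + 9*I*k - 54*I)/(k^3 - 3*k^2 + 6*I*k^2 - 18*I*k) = (k^2 + 3*k*(2 + I) + 18*I)/(k*(k + 6*I))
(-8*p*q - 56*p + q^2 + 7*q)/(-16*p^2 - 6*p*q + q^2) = (q + 7)/(2*p + q)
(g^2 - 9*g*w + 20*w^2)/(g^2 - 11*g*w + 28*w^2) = (-g + 5*w)/(-g + 7*w)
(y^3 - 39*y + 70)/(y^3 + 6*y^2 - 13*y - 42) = (y^2 - 7*y + 10)/(y^2 - y - 6)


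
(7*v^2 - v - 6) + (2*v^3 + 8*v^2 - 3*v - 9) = 2*v^3 + 15*v^2 - 4*v - 15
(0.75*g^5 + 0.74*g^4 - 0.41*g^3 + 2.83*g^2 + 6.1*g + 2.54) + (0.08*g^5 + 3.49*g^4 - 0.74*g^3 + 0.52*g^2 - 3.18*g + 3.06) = 0.83*g^5 + 4.23*g^4 - 1.15*g^3 + 3.35*g^2 + 2.92*g + 5.6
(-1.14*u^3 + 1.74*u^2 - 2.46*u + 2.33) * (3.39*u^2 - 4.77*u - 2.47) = -3.8646*u^5 + 11.3364*u^4 - 13.8234*u^3 + 15.3351*u^2 - 5.0379*u - 5.7551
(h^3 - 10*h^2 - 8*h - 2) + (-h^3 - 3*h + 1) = -10*h^2 - 11*h - 1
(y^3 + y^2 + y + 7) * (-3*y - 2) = -3*y^4 - 5*y^3 - 5*y^2 - 23*y - 14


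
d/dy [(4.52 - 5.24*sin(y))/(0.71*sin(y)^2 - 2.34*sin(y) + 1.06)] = (3.7204*sin(y)^2 - 6.4184*sin(y) + 5.0224)*cos(y)/(0.5041*sin(y)^4 - 3.3228*sin(y)^3 + 6.9808*sin(y)^2 - 4.9608*sin(y) + 1.1236)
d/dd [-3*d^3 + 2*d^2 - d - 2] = -9*d^2 + 4*d - 1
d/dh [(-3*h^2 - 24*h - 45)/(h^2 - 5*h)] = 3*(13*h^2 + 30*h - 75)/(h^2*(h^2 - 10*h + 25))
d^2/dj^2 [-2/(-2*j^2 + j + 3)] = 4*(4*j^2 - 2*j - (4*j - 1)^2 - 6)/(-2*j^2 + j + 3)^3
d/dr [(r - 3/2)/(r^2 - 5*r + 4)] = (-r^2 + 3*r - 7/2)/(r^4 - 10*r^3 + 33*r^2 - 40*r + 16)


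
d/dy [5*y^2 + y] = 10*y + 1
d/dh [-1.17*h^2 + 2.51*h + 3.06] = 2.51 - 2.34*h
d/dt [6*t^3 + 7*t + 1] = 18*t^2 + 7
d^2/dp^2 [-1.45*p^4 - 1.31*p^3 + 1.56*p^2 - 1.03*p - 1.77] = -17.4*p^2 - 7.86*p + 3.12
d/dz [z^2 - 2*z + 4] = 2*z - 2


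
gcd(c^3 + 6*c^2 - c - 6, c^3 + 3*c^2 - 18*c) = c + 6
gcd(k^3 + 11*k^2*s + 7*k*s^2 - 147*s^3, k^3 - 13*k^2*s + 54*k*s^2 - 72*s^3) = -k + 3*s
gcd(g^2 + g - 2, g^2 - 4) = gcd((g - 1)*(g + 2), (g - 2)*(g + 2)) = g + 2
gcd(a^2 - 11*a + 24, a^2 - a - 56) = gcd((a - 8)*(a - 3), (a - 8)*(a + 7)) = a - 8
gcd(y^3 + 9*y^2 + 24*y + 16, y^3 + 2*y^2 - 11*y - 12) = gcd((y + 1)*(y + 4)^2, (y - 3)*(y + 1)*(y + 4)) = y^2 + 5*y + 4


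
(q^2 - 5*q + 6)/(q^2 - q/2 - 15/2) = 2*(q - 2)/(2*q + 5)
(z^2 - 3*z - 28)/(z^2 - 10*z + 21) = (z + 4)/(z - 3)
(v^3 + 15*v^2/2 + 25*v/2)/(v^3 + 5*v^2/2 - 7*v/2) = (2*v^2 + 15*v + 25)/(2*v^2 + 5*v - 7)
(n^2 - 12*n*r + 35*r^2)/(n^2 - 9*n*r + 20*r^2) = (-n + 7*r)/(-n + 4*r)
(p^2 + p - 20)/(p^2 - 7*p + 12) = (p + 5)/(p - 3)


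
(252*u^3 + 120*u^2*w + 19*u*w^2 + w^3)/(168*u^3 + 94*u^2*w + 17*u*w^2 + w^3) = (6*u + w)/(4*u + w)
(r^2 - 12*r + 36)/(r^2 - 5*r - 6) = (r - 6)/(r + 1)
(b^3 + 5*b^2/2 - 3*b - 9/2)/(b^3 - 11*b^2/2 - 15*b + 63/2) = (b + 1)/(b - 7)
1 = 1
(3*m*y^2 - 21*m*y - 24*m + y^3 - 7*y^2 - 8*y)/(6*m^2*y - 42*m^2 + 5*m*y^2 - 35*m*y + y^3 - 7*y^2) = (y^2 - 7*y - 8)/(2*m*y - 14*m + y^2 - 7*y)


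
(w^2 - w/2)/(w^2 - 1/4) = 2*w/(2*w + 1)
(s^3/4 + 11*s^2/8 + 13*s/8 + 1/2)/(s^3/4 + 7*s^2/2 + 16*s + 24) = (2*s^2 + 3*s + 1)/(2*(s^2 + 10*s + 24))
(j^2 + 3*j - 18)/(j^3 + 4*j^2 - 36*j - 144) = (j - 3)/(j^2 - 2*j - 24)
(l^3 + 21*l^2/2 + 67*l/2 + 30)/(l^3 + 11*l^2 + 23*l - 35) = (l^2 + 11*l/2 + 6)/(l^2 + 6*l - 7)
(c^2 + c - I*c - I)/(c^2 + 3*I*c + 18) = (c^2 + c - I*c - I)/(c^2 + 3*I*c + 18)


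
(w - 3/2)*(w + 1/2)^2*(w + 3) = w^4 + 5*w^3/2 - 11*w^2/4 - 33*w/8 - 9/8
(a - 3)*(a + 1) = a^2 - 2*a - 3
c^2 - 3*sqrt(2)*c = c*(c - 3*sqrt(2))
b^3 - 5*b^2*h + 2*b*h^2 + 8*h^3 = (b - 4*h)*(b - 2*h)*(b + h)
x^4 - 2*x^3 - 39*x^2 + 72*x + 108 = (x - 6)*(x - 3)*(x + 1)*(x + 6)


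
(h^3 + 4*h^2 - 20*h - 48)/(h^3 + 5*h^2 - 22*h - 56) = (h + 6)/(h + 7)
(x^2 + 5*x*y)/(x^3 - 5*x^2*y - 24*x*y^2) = (x + 5*y)/(x^2 - 5*x*y - 24*y^2)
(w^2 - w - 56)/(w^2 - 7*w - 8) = (w + 7)/(w + 1)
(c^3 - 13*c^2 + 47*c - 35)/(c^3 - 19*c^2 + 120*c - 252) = (c^2 - 6*c + 5)/(c^2 - 12*c + 36)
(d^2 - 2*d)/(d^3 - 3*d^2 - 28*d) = (2 - d)/(-d^2 + 3*d + 28)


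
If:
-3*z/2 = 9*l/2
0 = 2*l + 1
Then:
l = -1/2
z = 3/2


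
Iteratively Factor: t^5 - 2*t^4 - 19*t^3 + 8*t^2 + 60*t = (t - 5)*(t^4 + 3*t^3 - 4*t^2 - 12*t) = (t - 5)*(t + 2)*(t^3 + t^2 - 6*t) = t*(t - 5)*(t + 2)*(t^2 + t - 6) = t*(t - 5)*(t - 2)*(t + 2)*(t + 3)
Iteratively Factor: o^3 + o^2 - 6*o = (o - 2)*(o^2 + 3*o) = o*(o - 2)*(o + 3)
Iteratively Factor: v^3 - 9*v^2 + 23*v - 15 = (v - 5)*(v^2 - 4*v + 3) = (v - 5)*(v - 3)*(v - 1)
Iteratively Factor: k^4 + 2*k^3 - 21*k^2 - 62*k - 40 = (k - 5)*(k^3 + 7*k^2 + 14*k + 8) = (k - 5)*(k + 4)*(k^2 + 3*k + 2) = (k - 5)*(k + 1)*(k + 4)*(k + 2)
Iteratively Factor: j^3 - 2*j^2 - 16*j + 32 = (j + 4)*(j^2 - 6*j + 8) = (j - 4)*(j + 4)*(j - 2)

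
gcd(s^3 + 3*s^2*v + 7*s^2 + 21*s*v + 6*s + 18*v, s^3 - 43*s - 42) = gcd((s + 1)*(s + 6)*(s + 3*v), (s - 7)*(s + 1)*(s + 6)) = s^2 + 7*s + 6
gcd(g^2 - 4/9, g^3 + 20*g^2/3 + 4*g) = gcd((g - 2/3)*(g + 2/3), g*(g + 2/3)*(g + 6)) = g + 2/3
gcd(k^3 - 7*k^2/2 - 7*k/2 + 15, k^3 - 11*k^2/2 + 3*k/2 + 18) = k - 3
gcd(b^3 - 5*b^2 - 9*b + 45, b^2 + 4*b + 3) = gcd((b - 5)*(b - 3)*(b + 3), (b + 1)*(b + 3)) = b + 3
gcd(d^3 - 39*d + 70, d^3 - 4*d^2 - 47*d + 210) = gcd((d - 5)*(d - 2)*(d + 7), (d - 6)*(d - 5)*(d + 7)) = d^2 + 2*d - 35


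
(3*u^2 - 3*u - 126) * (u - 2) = 3*u^3 - 9*u^2 - 120*u + 252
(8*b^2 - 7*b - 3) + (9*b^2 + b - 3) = 17*b^2 - 6*b - 6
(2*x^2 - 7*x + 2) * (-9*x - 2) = -18*x^3 + 59*x^2 - 4*x - 4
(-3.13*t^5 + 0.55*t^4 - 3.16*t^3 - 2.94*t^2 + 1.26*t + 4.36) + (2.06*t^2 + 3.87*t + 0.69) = -3.13*t^5 + 0.55*t^4 - 3.16*t^3 - 0.88*t^2 + 5.13*t + 5.05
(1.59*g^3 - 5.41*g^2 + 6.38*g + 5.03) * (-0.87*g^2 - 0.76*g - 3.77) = -1.3833*g^5 + 3.4983*g^4 - 7.4333*g^3 + 11.1708*g^2 - 27.8754*g - 18.9631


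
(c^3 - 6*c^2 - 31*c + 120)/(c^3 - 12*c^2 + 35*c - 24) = (c + 5)/(c - 1)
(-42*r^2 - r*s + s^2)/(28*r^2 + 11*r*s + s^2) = (-42*r^2 - r*s + s^2)/(28*r^2 + 11*r*s + s^2)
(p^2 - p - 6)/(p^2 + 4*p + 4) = (p - 3)/(p + 2)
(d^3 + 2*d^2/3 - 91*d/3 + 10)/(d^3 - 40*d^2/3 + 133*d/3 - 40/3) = (d + 6)/(d - 8)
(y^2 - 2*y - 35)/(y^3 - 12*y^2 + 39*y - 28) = (y + 5)/(y^2 - 5*y + 4)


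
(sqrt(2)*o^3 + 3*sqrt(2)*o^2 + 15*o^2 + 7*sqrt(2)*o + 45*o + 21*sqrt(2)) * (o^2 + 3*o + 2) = sqrt(2)*o^5 + 6*sqrt(2)*o^4 + 15*o^4 + 18*sqrt(2)*o^3 + 90*o^3 + 48*sqrt(2)*o^2 + 165*o^2 + 90*o + 77*sqrt(2)*o + 42*sqrt(2)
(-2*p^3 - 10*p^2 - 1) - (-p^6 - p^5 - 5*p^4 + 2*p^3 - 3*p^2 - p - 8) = p^6 + p^5 + 5*p^4 - 4*p^3 - 7*p^2 + p + 7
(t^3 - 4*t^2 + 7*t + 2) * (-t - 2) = -t^4 + 2*t^3 + t^2 - 16*t - 4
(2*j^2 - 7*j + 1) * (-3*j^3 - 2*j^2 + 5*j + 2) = -6*j^5 + 17*j^4 + 21*j^3 - 33*j^2 - 9*j + 2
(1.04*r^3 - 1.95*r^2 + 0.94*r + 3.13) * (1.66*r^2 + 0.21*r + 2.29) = 1.7264*r^5 - 3.0186*r^4 + 3.5325*r^3 + 0.9277*r^2 + 2.8099*r + 7.1677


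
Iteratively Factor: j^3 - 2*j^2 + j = (j - 1)*(j^2 - j) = (j - 1)^2*(j)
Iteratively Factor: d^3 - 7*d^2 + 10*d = (d - 5)*(d^2 - 2*d) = (d - 5)*(d - 2)*(d)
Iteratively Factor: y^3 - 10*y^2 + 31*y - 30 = (y - 5)*(y^2 - 5*y + 6) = (y - 5)*(y - 3)*(y - 2)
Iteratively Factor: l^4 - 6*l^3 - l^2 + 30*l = (l - 3)*(l^3 - 3*l^2 - 10*l) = (l - 5)*(l - 3)*(l^2 + 2*l) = (l - 5)*(l - 3)*(l + 2)*(l)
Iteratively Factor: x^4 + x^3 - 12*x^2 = (x - 3)*(x^3 + 4*x^2) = x*(x - 3)*(x^2 + 4*x) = x*(x - 3)*(x + 4)*(x)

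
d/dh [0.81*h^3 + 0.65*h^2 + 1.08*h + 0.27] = 2.43*h^2 + 1.3*h + 1.08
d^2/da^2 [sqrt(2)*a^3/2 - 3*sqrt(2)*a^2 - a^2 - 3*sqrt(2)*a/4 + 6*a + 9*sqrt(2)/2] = 3*sqrt(2)*a - 6*sqrt(2) - 2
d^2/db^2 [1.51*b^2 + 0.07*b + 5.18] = 3.02000000000000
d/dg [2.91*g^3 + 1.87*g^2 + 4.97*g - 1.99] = 8.73*g^2 + 3.74*g + 4.97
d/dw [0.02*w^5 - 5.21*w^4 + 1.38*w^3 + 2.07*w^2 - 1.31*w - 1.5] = 0.1*w^4 - 20.84*w^3 + 4.14*w^2 + 4.14*w - 1.31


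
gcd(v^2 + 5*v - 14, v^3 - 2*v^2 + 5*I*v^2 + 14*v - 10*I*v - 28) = v - 2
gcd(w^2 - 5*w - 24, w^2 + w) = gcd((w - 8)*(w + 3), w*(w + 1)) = 1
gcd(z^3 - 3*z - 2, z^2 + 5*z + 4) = z + 1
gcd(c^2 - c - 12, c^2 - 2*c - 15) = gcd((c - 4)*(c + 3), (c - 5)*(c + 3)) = c + 3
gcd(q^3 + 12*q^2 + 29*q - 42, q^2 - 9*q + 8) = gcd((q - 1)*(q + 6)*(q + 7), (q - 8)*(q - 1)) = q - 1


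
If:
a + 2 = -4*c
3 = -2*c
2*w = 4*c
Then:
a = 4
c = -3/2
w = -3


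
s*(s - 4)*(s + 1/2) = s^3 - 7*s^2/2 - 2*s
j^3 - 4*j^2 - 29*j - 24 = (j - 8)*(j + 1)*(j + 3)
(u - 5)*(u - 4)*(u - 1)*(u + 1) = u^4 - 9*u^3 + 19*u^2 + 9*u - 20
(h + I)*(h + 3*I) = h^2 + 4*I*h - 3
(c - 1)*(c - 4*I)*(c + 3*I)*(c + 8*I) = c^4 - c^3 + 7*I*c^3 + 20*c^2 - 7*I*c^2 - 20*c + 96*I*c - 96*I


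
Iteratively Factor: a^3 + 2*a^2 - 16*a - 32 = (a + 2)*(a^2 - 16) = (a - 4)*(a + 2)*(a + 4)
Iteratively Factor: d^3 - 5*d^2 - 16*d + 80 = (d - 5)*(d^2 - 16) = (d - 5)*(d + 4)*(d - 4)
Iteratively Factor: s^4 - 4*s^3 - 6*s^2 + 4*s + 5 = (s + 1)*(s^3 - 5*s^2 - s + 5) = (s - 1)*(s + 1)*(s^2 - 4*s - 5) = (s - 1)*(s + 1)^2*(s - 5)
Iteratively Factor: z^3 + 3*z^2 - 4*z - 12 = (z - 2)*(z^2 + 5*z + 6) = (z - 2)*(z + 3)*(z + 2)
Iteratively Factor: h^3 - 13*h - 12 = (h + 1)*(h^2 - h - 12) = (h + 1)*(h + 3)*(h - 4)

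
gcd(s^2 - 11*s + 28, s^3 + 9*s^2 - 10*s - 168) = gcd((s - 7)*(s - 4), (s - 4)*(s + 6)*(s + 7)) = s - 4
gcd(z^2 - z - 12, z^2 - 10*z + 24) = z - 4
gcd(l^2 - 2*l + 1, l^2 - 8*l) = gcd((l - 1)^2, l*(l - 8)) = 1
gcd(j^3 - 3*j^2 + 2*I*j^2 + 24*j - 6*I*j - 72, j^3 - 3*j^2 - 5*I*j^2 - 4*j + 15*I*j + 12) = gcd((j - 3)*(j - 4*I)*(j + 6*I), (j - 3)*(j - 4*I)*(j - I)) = j^2 + j*(-3 - 4*I) + 12*I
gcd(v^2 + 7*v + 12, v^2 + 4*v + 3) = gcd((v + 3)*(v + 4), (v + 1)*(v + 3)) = v + 3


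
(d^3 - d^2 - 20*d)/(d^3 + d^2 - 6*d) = (d^2 - d - 20)/(d^2 + d - 6)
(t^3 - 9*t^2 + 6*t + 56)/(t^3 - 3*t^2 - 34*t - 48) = (t^2 - 11*t + 28)/(t^2 - 5*t - 24)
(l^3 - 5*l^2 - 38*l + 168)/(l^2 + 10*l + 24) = (l^2 - 11*l + 28)/(l + 4)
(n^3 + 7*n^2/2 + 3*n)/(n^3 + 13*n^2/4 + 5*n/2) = 2*(2*n + 3)/(4*n + 5)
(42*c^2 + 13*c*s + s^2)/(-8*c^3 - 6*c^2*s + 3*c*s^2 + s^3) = (42*c^2 + 13*c*s + s^2)/(-8*c^3 - 6*c^2*s + 3*c*s^2 + s^3)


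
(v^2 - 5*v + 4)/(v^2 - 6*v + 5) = (v - 4)/(v - 5)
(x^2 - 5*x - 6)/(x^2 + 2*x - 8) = (x^2 - 5*x - 6)/(x^2 + 2*x - 8)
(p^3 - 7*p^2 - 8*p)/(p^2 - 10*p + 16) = p*(p + 1)/(p - 2)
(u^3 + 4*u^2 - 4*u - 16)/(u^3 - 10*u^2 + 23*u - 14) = (u^2 + 6*u + 8)/(u^2 - 8*u + 7)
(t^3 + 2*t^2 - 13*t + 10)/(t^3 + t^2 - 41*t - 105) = (t^2 - 3*t + 2)/(t^2 - 4*t - 21)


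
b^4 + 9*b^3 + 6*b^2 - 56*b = b*(b - 2)*(b + 4)*(b + 7)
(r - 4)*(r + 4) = r^2 - 16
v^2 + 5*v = v*(v + 5)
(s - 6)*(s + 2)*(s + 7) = s^3 + 3*s^2 - 40*s - 84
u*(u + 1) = u^2 + u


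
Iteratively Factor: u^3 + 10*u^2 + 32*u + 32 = (u + 2)*(u^2 + 8*u + 16) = (u + 2)*(u + 4)*(u + 4)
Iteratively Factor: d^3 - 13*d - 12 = (d + 1)*(d^2 - d - 12) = (d + 1)*(d + 3)*(d - 4)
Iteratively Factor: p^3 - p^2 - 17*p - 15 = (p + 1)*(p^2 - 2*p - 15) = (p + 1)*(p + 3)*(p - 5)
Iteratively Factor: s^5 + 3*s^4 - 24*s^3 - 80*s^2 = (s + 4)*(s^4 - s^3 - 20*s^2) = (s + 4)^2*(s^3 - 5*s^2) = (s - 5)*(s + 4)^2*(s^2) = s*(s - 5)*(s + 4)^2*(s)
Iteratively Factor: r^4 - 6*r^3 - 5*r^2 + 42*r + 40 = (r - 5)*(r^3 - r^2 - 10*r - 8) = (r - 5)*(r + 2)*(r^2 - 3*r - 4) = (r - 5)*(r + 1)*(r + 2)*(r - 4)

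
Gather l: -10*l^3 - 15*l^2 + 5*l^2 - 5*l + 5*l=-10*l^3 - 10*l^2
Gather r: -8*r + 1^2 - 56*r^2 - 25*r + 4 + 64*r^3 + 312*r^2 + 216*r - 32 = 64*r^3 + 256*r^2 + 183*r - 27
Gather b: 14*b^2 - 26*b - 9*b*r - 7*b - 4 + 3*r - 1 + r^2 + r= 14*b^2 + b*(-9*r - 33) + r^2 + 4*r - 5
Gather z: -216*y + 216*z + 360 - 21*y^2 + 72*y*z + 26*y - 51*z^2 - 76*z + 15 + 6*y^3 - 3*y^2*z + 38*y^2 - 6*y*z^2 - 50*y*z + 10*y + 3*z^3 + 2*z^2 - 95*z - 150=6*y^3 + 17*y^2 - 180*y + 3*z^3 + z^2*(-6*y - 49) + z*(-3*y^2 + 22*y + 45) + 225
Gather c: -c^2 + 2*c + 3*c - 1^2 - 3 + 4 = -c^2 + 5*c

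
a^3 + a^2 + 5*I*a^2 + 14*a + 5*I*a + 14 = (a + 1)*(a - 2*I)*(a + 7*I)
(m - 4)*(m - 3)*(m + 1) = m^3 - 6*m^2 + 5*m + 12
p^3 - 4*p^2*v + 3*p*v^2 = p*(p - 3*v)*(p - v)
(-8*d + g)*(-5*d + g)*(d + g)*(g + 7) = 40*d^3*g + 280*d^3 + 27*d^2*g^2 + 189*d^2*g - 12*d*g^3 - 84*d*g^2 + g^4 + 7*g^3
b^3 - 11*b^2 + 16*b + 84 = (b - 7)*(b - 6)*(b + 2)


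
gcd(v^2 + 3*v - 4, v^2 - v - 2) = 1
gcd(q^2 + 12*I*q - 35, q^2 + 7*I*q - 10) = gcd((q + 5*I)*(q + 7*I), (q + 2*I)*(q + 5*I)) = q + 5*I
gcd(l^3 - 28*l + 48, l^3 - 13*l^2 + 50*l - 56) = l^2 - 6*l + 8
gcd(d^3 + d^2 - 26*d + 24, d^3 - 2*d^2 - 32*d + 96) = d^2 + 2*d - 24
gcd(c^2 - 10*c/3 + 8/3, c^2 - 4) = c - 2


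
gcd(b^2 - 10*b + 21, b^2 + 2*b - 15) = b - 3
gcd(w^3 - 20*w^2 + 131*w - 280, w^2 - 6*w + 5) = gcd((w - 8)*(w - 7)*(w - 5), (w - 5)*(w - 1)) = w - 5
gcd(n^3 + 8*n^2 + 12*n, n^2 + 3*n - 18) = n + 6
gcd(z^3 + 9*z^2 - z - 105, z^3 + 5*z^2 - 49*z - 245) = z^2 + 12*z + 35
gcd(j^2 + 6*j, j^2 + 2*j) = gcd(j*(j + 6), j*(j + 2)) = j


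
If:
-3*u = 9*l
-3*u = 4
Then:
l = 4/9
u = -4/3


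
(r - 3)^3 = r^3 - 9*r^2 + 27*r - 27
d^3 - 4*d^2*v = d^2*(d - 4*v)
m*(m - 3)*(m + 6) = m^3 + 3*m^2 - 18*m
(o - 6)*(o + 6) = o^2 - 36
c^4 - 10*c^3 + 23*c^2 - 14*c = c*(c - 7)*(c - 2)*(c - 1)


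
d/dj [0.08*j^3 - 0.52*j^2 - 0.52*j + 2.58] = 0.24*j^2 - 1.04*j - 0.52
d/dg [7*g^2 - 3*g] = 14*g - 3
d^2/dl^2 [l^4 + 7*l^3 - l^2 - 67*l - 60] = 12*l^2 + 42*l - 2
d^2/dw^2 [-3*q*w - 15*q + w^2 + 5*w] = 2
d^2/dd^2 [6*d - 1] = 0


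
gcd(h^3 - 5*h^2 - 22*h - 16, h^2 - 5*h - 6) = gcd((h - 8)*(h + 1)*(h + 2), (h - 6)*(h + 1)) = h + 1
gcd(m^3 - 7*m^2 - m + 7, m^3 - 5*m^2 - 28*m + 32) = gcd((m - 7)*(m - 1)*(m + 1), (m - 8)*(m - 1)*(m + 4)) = m - 1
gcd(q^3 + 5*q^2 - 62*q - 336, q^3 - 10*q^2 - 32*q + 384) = q^2 - 2*q - 48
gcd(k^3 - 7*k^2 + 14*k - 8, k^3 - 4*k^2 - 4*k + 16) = k^2 - 6*k + 8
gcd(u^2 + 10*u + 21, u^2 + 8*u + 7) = u + 7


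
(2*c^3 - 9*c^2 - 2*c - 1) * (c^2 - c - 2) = 2*c^5 - 11*c^4 + 3*c^3 + 19*c^2 + 5*c + 2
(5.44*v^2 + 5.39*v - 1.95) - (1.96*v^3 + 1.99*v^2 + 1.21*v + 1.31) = -1.96*v^3 + 3.45*v^2 + 4.18*v - 3.26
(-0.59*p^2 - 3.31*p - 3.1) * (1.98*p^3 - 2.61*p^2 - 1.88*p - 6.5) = -1.1682*p^5 - 5.0139*p^4 + 3.6103*p^3 + 18.1488*p^2 + 27.343*p + 20.15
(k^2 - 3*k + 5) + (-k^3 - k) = -k^3 + k^2 - 4*k + 5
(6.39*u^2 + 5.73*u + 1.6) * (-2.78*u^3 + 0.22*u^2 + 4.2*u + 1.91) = -17.7642*u^5 - 14.5236*u^4 + 23.6506*u^3 + 36.6229*u^2 + 17.6643*u + 3.056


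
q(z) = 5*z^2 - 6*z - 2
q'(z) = 10*z - 6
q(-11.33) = 707.82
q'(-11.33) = -119.30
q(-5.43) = 178.00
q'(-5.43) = -60.30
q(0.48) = -3.73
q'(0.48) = -1.20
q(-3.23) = 69.54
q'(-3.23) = -38.30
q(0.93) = -3.26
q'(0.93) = 3.30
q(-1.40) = 16.20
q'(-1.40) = -20.00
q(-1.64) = 21.29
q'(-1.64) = -22.40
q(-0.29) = 0.16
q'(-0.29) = -8.90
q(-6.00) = 214.00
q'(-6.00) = -66.00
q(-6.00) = 214.00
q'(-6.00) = -66.00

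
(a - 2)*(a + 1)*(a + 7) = a^3 + 6*a^2 - 9*a - 14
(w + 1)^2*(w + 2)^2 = w^4 + 6*w^3 + 13*w^2 + 12*w + 4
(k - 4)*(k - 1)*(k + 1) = k^3 - 4*k^2 - k + 4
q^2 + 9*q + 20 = (q + 4)*(q + 5)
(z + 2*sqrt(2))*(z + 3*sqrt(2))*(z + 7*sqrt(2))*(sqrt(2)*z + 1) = sqrt(2)*z^4 + 25*z^3 + 94*sqrt(2)*z^2 + 250*z + 84*sqrt(2)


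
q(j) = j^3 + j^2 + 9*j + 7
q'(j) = 3*j^2 + 2*j + 9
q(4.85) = 188.26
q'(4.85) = 89.27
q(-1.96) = -14.33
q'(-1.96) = 16.60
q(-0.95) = -1.50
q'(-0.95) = 9.81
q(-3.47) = -53.97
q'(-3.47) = 38.18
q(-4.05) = -79.48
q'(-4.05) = 50.11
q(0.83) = 15.73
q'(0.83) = 12.73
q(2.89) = 65.50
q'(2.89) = 39.84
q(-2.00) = -15.00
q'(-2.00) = 17.00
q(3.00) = 70.00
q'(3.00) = 42.00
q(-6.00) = -227.00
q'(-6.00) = 105.00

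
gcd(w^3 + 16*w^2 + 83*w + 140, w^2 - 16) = w + 4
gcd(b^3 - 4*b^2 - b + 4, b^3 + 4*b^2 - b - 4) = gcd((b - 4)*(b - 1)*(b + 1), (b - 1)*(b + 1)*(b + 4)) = b^2 - 1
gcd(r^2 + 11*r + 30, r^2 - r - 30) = r + 5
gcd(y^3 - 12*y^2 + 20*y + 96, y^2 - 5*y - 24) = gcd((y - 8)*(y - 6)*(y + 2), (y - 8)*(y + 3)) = y - 8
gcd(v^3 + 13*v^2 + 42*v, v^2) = v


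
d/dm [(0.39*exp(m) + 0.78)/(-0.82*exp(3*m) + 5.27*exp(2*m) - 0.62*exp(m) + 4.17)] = (0.6396*exp(3*m) - 0.1365*exp(2*m) - 8.2212*exp(m) + 2.1099)*exp(m)/(0.6724*exp(6*m) - 8.6428*exp(5*m) + 28.7897*exp(4*m) - 13.3736*exp(3*m) + 44.3362*exp(2*m) - 5.1708*exp(m) + 17.3889)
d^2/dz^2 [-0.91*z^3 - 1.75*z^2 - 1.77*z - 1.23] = -5.46*z - 3.5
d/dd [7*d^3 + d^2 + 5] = d*(21*d + 2)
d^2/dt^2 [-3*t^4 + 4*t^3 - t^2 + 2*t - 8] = -36*t^2 + 24*t - 2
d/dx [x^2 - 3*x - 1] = 2*x - 3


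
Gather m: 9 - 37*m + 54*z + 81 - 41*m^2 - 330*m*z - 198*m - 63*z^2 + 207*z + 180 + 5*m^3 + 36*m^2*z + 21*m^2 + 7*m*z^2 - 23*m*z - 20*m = 5*m^3 + m^2*(36*z - 20) + m*(7*z^2 - 353*z - 255) - 63*z^2 + 261*z + 270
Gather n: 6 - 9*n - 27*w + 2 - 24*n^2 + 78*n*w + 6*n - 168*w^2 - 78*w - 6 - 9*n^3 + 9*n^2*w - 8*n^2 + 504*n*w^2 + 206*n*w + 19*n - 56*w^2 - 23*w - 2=-9*n^3 + n^2*(9*w - 32) + n*(504*w^2 + 284*w + 16) - 224*w^2 - 128*w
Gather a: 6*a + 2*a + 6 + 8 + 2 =8*a + 16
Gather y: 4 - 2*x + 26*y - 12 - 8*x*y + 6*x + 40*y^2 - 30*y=4*x + 40*y^2 + y*(-8*x - 4) - 8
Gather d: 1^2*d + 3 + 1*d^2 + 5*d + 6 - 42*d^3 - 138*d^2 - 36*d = -42*d^3 - 137*d^2 - 30*d + 9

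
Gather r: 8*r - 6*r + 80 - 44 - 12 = 2*r + 24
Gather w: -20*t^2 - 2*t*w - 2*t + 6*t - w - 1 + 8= -20*t^2 + 4*t + w*(-2*t - 1) + 7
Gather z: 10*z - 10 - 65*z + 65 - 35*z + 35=90 - 90*z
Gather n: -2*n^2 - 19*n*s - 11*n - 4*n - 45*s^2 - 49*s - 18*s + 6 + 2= -2*n^2 + n*(-19*s - 15) - 45*s^2 - 67*s + 8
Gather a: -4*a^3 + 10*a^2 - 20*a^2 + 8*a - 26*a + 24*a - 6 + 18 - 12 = -4*a^3 - 10*a^2 + 6*a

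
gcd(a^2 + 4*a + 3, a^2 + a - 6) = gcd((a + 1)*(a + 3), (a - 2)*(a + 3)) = a + 3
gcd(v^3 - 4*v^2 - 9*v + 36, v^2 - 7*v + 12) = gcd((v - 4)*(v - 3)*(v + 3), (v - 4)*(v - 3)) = v^2 - 7*v + 12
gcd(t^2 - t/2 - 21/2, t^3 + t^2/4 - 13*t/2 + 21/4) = t + 3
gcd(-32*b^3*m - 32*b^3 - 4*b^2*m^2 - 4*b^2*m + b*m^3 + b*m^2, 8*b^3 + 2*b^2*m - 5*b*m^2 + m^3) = 1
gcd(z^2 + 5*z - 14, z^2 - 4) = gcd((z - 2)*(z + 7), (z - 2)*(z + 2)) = z - 2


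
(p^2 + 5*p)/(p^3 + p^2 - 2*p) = (p + 5)/(p^2 + p - 2)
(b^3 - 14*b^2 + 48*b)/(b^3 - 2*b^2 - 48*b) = (b - 6)/(b + 6)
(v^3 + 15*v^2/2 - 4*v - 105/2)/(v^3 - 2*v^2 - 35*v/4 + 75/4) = 2*(v + 7)/(2*v - 5)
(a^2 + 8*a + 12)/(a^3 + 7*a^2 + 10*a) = (a + 6)/(a*(a + 5))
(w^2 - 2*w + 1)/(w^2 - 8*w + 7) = (w - 1)/(w - 7)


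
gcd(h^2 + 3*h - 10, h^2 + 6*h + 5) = h + 5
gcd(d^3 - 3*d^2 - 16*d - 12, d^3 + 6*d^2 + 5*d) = d + 1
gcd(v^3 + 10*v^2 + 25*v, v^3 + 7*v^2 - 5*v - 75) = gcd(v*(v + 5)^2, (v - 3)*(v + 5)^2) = v^2 + 10*v + 25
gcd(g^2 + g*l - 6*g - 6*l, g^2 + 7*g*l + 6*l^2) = g + l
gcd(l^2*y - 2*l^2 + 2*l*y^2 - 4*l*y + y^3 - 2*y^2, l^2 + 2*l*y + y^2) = l^2 + 2*l*y + y^2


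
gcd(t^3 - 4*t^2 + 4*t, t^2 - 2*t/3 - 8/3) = t - 2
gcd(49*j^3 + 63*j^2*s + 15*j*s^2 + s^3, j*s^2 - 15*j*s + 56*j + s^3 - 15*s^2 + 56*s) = j + s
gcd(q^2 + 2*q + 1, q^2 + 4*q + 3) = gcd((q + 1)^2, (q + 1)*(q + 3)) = q + 1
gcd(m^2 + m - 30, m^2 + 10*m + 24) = m + 6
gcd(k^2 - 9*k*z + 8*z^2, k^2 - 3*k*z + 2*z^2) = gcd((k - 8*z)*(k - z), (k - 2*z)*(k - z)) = -k + z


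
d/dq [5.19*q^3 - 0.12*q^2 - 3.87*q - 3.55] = 15.57*q^2 - 0.24*q - 3.87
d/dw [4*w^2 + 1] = 8*w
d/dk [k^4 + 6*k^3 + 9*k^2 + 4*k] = 4*k^3 + 18*k^2 + 18*k + 4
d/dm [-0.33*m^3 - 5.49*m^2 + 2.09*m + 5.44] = -0.99*m^2 - 10.98*m + 2.09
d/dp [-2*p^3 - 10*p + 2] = -6*p^2 - 10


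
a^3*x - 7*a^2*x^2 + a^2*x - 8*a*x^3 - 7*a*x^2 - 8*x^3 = (a - 8*x)*(a + x)*(a*x + x)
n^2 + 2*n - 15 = (n - 3)*(n + 5)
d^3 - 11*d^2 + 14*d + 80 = (d - 8)*(d - 5)*(d + 2)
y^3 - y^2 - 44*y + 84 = (y - 6)*(y - 2)*(y + 7)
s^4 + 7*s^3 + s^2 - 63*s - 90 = (s - 3)*(s + 2)*(s + 3)*(s + 5)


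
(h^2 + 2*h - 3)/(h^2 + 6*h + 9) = (h - 1)/(h + 3)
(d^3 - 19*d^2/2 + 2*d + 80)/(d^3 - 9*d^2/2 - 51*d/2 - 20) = (d - 4)/(d + 1)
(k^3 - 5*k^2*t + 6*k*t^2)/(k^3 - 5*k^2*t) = (k^2 - 5*k*t + 6*t^2)/(k*(k - 5*t))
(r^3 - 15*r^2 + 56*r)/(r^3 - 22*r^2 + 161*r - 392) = r/(r - 7)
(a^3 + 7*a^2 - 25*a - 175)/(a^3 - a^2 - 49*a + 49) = (a^2 - 25)/(a^2 - 8*a + 7)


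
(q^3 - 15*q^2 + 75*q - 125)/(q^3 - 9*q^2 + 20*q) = (q^2 - 10*q + 25)/(q*(q - 4))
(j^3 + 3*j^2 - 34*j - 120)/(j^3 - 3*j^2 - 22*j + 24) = (j + 5)/(j - 1)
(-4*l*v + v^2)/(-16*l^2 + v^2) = v/(4*l + v)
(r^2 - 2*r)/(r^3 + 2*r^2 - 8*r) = 1/(r + 4)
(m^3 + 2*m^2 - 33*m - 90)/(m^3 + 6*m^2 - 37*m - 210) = (m + 3)/(m + 7)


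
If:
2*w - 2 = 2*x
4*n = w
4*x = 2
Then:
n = 3/8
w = 3/2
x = 1/2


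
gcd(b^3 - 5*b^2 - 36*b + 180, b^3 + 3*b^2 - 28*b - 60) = b^2 + b - 30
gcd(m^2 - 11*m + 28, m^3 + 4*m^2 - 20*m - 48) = m - 4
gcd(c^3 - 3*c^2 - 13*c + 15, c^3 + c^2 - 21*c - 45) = c^2 - 2*c - 15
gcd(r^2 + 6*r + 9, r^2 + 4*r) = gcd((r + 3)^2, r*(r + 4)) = 1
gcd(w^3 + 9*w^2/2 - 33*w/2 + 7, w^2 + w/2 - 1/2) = w - 1/2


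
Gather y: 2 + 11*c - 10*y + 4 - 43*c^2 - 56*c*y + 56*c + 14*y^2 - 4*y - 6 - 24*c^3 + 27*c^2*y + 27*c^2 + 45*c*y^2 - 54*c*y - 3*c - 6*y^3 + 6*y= -24*c^3 - 16*c^2 + 64*c - 6*y^3 + y^2*(45*c + 14) + y*(27*c^2 - 110*c - 8)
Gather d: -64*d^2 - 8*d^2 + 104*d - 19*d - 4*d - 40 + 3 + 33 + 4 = -72*d^2 + 81*d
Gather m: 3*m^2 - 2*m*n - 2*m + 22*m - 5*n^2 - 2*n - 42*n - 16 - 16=3*m^2 + m*(20 - 2*n) - 5*n^2 - 44*n - 32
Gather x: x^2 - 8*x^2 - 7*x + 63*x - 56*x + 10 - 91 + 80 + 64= 63 - 7*x^2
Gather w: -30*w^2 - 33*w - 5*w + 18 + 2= -30*w^2 - 38*w + 20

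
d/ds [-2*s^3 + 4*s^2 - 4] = 2*s*(4 - 3*s)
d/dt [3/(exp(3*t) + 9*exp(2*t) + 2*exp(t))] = 3*(-3*exp(2*t) - 18*exp(t) - 2)*exp(-t)/(exp(2*t) + 9*exp(t) + 2)^2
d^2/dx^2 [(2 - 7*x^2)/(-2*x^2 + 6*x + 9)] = 6*(28*x^3 + 118*x^2 + 24*x + 153)/(8*x^6 - 72*x^5 + 108*x^4 + 432*x^3 - 486*x^2 - 1458*x - 729)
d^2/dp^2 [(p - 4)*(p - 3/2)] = 2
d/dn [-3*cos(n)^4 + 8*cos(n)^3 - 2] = 12*(cos(n) - 2)*sin(n)*cos(n)^2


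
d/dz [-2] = 0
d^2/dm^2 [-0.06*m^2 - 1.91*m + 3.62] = -0.120000000000000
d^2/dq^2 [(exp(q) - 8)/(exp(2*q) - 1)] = (8*(exp(q) - 8)*exp(3*q) - 8*(exp(q) - 4)*(exp(2*q) - 1)*exp(q) + (exp(2*q) - 1)^2)*exp(q)/(exp(2*q) - 1)^3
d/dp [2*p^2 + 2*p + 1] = 4*p + 2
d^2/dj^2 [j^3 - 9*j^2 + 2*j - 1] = 6*j - 18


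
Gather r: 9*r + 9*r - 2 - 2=18*r - 4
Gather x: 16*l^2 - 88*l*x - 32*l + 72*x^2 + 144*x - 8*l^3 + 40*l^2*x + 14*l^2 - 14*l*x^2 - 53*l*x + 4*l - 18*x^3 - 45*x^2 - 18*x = -8*l^3 + 30*l^2 - 28*l - 18*x^3 + x^2*(27 - 14*l) + x*(40*l^2 - 141*l + 126)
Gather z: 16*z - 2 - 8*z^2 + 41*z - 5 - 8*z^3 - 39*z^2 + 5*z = -8*z^3 - 47*z^2 + 62*z - 7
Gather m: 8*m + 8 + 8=8*m + 16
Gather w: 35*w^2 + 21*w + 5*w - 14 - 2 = 35*w^2 + 26*w - 16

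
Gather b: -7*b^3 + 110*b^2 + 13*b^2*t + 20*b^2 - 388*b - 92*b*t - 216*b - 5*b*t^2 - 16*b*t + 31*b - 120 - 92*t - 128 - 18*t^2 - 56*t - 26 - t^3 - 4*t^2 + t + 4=-7*b^3 + b^2*(13*t + 130) + b*(-5*t^2 - 108*t - 573) - t^3 - 22*t^2 - 147*t - 270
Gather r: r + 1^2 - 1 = r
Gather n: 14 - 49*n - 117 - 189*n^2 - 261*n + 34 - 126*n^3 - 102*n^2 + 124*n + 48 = -126*n^3 - 291*n^2 - 186*n - 21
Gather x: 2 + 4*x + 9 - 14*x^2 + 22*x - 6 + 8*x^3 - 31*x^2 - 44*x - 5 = 8*x^3 - 45*x^2 - 18*x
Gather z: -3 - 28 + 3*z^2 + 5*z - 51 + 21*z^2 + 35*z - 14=24*z^2 + 40*z - 96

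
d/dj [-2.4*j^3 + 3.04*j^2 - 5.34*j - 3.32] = -7.2*j^2 + 6.08*j - 5.34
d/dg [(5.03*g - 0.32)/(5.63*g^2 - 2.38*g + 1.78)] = (-28.3189*g^2 + 3.6032*g + 8.1918)/(31.6969*g^4 - 26.7988*g^3 + 25.7072*g^2 - 8.4728*g + 3.1684)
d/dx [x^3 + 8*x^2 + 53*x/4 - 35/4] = 3*x^2 + 16*x + 53/4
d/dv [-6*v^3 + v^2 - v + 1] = -18*v^2 + 2*v - 1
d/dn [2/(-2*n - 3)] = 4/(2*n + 3)^2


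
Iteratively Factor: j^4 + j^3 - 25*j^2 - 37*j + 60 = (j + 3)*(j^3 - 2*j^2 - 19*j + 20) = (j + 3)*(j + 4)*(j^2 - 6*j + 5) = (j - 5)*(j + 3)*(j + 4)*(j - 1)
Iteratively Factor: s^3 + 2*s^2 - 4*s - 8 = (s + 2)*(s^2 - 4) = (s - 2)*(s + 2)*(s + 2)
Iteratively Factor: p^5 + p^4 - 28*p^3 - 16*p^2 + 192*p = (p + 4)*(p^4 - 3*p^3 - 16*p^2 + 48*p) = (p - 3)*(p + 4)*(p^3 - 16*p) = (p - 3)*(p + 4)^2*(p^2 - 4*p) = (p - 4)*(p - 3)*(p + 4)^2*(p)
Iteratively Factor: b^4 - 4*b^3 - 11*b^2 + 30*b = (b + 3)*(b^3 - 7*b^2 + 10*b) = (b - 5)*(b + 3)*(b^2 - 2*b) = (b - 5)*(b - 2)*(b + 3)*(b)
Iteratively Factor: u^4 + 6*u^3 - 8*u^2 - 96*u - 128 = (u + 4)*(u^3 + 2*u^2 - 16*u - 32) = (u + 4)^2*(u^2 - 2*u - 8) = (u + 2)*(u + 4)^2*(u - 4)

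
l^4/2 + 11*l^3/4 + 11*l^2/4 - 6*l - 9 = (l/2 + 1)*(l - 3/2)*(l + 2)*(l + 3)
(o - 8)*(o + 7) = o^2 - o - 56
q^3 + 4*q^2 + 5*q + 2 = (q + 1)^2*(q + 2)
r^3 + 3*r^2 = r^2*(r + 3)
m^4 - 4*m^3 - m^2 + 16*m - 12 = (m - 3)*(m - 2)*(m - 1)*(m + 2)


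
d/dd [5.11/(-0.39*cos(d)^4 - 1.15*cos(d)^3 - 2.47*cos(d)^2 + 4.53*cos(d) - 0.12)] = (-7.9716*cos(d)^3 - 17.6295*cos(d)^2 - 25.2434*cos(d) + 23.1483)*sin(d)/(0.39*cos(d)^4 + 1.15*cos(d)^3 + 2.47*cos(d)^2 - 4.53*cos(d) + 0.12)^2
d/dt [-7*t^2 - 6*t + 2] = -14*t - 6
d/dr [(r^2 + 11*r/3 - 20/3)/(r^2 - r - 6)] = 2*(-7*r^2 + 2*r - 43)/(3*(r^4 - 2*r^3 - 11*r^2 + 12*r + 36))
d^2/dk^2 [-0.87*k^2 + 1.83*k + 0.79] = -1.74000000000000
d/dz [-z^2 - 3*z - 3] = -2*z - 3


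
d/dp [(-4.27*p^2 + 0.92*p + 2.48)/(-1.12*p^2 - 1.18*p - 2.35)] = (6.069*p^2 + 25.6242*p + 0.764399999999999)/(1.2544*p^4 + 2.6432*p^3 + 6.6564*p^2 + 5.546*p + 5.5225)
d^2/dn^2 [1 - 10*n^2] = -20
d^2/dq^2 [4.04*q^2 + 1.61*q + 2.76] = 8.08000000000000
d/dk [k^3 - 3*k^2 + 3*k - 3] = 3*k^2 - 6*k + 3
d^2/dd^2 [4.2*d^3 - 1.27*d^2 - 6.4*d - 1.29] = 25.2*d - 2.54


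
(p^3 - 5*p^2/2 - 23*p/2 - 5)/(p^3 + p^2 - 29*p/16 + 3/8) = 8*(2*p^2 - 9*p - 5)/(16*p^2 - 16*p + 3)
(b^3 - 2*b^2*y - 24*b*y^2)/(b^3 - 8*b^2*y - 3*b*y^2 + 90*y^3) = b*(-b - 4*y)/(-b^2 + 2*b*y + 15*y^2)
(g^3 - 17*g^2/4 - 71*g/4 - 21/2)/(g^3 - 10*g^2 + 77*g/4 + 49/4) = (4*g^2 + 11*g + 6)/(4*g^2 - 12*g - 7)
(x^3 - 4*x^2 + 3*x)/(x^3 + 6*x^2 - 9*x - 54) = x*(x - 1)/(x^2 + 9*x + 18)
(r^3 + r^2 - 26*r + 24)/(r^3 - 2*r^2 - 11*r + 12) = (r + 6)/(r + 3)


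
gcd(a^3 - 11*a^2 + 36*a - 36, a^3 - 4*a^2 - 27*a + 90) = a^2 - 9*a + 18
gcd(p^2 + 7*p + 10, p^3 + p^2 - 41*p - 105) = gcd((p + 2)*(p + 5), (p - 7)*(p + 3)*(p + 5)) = p + 5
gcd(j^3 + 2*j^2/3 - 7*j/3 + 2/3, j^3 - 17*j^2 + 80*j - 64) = j - 1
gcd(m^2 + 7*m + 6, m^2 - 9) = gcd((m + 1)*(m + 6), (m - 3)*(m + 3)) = 1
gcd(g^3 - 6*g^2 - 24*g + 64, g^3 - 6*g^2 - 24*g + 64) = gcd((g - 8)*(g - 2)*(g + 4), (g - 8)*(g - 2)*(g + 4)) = g^3 - 6*g^2 - 24*g + 64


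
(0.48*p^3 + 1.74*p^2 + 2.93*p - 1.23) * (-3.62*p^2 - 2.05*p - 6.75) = -1.7376*p^5 - 7.2828*p^4 - 17.4136*p^3 - 13.2989*p^2 - 17.256*p + 8.3025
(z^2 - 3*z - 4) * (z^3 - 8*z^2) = z^5 - 11*z^4 + 20*z^3 + 32*z^2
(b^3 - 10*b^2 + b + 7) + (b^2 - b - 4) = b^3 - 9*b^2 + 3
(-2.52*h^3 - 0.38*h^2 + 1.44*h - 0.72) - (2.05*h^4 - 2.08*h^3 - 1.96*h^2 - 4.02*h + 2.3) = -2.05*h^4 - 0.44*h^3 + 1.58*h^2 + 5.46*h - 3.02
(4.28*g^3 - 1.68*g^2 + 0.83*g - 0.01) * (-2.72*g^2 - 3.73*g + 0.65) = -11.6416*g^5 - 11.3948*g^4 + 6.7908*g^3 - 4.1607*g^2 + 0.5768*g - 0.0065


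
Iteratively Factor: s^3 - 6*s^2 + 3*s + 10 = (s - 2)*(s^2 - 4*s - 5) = (s - 5)*(s - 2)*(s + 1)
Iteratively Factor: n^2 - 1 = (n + 1)*(n - 1)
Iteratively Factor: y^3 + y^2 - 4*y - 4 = (y - 2)*(y^2 + 3*y + 2) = (y - 2)*(y + 1)*(y + 2)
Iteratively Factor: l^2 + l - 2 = (l - 1)*(l + 2)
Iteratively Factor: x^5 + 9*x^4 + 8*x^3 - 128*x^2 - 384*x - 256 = (x + 4)*(x^4 + 5*x^3 - 12*x^2 - 80*x - 64) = (x + 4)^2*(x^3 + x^2 - 16*x - 16) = (x - 4)*(x + 4)^2*(x^2 + 5*x + 4) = (x - 4)*(x + 1)*(x + 4)^2*(x + 4)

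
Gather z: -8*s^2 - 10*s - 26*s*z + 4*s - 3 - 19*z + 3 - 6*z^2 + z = -8*s^2 - 6*s - 6*z^2 + z*(-26*s - 18)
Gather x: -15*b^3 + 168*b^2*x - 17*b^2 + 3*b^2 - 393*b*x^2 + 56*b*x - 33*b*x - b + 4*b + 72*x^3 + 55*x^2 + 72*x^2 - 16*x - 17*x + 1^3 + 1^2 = -15*b^3 - 14*b^2 + 3*b + 72*x^3 + x^2*(127 - 393*b) + x*(168*b^2 + 23*b - 33) + 2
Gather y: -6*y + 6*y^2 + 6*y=6*y^2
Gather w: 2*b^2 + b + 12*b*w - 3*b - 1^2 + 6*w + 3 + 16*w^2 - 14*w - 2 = 2*b^2 - 2*b + 16*w^2 + w*(12*b - 8)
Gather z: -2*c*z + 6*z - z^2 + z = -z^2 + z*(7 - 2*c)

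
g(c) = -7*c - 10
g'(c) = -7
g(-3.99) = 17.93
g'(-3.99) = -7.00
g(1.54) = -20.78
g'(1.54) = -7.00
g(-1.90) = 3.30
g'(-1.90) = -7.00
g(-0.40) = -7.20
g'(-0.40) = -7.00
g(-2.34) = 6.38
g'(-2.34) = -7.00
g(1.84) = -22.88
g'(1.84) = -7.00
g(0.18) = -11.26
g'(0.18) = -7.00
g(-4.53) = 21.71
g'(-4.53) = -7.00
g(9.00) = -73.00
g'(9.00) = -7.00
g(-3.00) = 11.00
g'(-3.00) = -7.00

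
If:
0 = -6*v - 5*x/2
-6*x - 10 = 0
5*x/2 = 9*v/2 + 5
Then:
No Solution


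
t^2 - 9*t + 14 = (t - 7)*(t - 2)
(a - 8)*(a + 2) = a^2 - 6*a - 16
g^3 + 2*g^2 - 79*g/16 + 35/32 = (g - 5/4)*(g - 1/4)*(g + 7/2)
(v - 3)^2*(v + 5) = v^3 - v^2 - 21*v + 45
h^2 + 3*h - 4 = (h - 1)*(h + 4)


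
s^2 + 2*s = s*(s + 2)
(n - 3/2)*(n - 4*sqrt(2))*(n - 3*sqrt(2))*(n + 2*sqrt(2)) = n^4 - 5*sqrt(2)*n^3 - 3*n^3/2 - 4*n^2 + 15*sqrt(2)*n^2/2 + 6*n + 48*sqrt(2)*n - 72*sqrt(2)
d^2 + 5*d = d*(d + 5)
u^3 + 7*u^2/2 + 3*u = u*(u + 3/2)*(u + 2)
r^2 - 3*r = r*(r - 3)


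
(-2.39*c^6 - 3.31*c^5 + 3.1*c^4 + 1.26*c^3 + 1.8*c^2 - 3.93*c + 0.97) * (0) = 0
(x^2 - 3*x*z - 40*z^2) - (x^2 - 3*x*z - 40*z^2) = 0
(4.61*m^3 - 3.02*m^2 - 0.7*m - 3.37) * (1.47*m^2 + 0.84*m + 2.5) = 6.7767*m^5 - 0.567*m^4 + 7.9592*m^3 - 13.0919*m^2 - 4.5808*m - 8.425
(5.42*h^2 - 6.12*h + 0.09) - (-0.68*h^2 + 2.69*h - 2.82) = 6.1*h^2 - 8.81*h + 2.91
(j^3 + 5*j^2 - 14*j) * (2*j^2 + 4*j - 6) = 2*j^5 + 14*j^4 - 14*j^3 - 86*j^2 + 84*j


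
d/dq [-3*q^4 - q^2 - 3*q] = -12*q^3 - 2*q - 3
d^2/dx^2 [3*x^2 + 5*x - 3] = 6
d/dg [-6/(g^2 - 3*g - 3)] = 6*(2*g - 3)/(-g^2 + 3*g + 3)^2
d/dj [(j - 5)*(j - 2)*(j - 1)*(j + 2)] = 4*j^3 - 18*j^2 + 2*j + 24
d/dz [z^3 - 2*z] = 3*z^2 - 2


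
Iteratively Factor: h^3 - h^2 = (h)*(h^2 - h) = h^2*(h - 1)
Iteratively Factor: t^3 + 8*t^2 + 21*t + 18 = (t + 3)*(t^2 + 5*t + 6) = (t + 2)*(t + 3)*(t + 3)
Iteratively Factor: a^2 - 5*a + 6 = (a - 2)*(a - 3)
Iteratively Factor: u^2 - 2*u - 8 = (u - 4)*(u + 2)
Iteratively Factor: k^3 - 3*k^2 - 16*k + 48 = (k - 3)*(k^2 - 16) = (k - 3)*(k + 4)*(k - 4)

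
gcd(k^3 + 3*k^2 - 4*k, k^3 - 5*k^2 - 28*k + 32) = k^2 + 3*k - 4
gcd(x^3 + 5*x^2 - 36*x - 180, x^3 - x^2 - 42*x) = x + 6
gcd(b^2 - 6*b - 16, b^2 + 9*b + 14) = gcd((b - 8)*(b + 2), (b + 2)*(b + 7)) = b + 2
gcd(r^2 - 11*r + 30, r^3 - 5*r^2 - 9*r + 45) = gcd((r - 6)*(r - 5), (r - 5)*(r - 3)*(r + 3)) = r - 5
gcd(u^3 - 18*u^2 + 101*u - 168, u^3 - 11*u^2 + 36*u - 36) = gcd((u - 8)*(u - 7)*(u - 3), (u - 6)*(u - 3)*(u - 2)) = u - 3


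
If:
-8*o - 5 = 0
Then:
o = -5/8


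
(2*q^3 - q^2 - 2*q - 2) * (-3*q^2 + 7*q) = -6*q^5 + 17*q^4 - q^3 - 8*q^2 - 14*q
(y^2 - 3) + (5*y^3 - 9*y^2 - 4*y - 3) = 5*y^3 - 8*y^2 - 4*y - 6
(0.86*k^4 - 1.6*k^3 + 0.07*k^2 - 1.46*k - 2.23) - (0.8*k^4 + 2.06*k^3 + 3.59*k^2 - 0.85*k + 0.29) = 0.0599999999999999*k^4 - 3.66*k^3 - 3.52*k^2 - 0.61*k - 2.52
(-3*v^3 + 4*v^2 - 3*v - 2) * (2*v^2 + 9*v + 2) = -6*v^5 - 19*v^4 + 24*v^3 - 23*v^2 - 24*v - 4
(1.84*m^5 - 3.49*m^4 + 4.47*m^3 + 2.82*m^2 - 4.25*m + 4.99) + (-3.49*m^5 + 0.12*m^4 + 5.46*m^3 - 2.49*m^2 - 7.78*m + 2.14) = -1.65*m^5 - 3.37*m^4 + 9.93*m^3 + 0.33*m^2 - 12.03*m + 7.13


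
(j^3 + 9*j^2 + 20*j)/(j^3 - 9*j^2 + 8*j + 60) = j*(j^2 + 9*j + 20)/(j^3 - 9*j^2 + 8*j + 60)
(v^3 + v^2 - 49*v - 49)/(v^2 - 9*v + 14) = (v^2 + 8*v + 7)/(v - 2)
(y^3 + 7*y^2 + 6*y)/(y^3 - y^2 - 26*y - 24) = y*(y + 6)/(y^2 - 2*y - 24)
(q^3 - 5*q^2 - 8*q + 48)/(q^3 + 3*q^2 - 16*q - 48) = (q - 4)/(q + 4)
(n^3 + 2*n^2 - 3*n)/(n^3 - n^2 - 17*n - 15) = n*(n - 1)/(n^2 - 4*n - 5)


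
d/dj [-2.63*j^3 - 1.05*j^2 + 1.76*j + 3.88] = -7.89*j^2 - 2.1*j + 1.76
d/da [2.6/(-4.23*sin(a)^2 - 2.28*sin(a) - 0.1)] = (21.996*sin(a) + 5.928)*cos(a)/(4.23*sin(a)^2 + 2.28*sin(a) + 0.1)^2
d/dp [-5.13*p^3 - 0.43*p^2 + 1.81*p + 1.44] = -15.39*p^2 - 0.86*p + 1.81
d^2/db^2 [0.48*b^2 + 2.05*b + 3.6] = 0.960000000000000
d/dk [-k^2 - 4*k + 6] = -2*k - 4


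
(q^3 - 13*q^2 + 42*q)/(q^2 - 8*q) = (q^2 - 13*q + 42)/(q - 8)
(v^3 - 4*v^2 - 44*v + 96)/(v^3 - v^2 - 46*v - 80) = (v^2 + 4*v - 12)/(v^2 + 7*v + 10)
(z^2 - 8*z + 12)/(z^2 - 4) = (z - 6)/(z + 2)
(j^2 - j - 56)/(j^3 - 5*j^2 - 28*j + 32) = (j + 7)/(j^2 + 3*j - 4)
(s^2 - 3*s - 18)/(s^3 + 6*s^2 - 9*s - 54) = (s - 6)/(s^2 + 3*s - 18)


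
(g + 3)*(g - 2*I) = g^2 + 3*g - 2*I*g - 6*I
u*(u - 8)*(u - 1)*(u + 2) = u^4 - 7*u^3 - 10*u^2 + 16*u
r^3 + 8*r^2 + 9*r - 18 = (r - 1)*(r + 3)*(r + 6)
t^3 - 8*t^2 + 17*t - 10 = (t - 5)*(t - 2)*(t - 1)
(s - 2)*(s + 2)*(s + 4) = s^3 + 4*s^2 - 4*s - 16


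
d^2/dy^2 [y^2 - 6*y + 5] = 2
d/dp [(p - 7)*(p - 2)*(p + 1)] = 3*p^2 - 16*p + 5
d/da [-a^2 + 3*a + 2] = 3 - 2*a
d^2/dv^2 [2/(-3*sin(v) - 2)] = 6*(3*sin(v)^2 - 2*sin(v) - 6)/(3*sin(v) + 2)^3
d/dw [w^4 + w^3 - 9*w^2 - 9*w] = 4*w^3 + 3*w^2 - 18*w - 9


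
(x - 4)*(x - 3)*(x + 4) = x^3 - 3*x^2 - 16*x + 48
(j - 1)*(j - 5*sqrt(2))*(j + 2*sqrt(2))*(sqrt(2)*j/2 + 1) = sqrt(2)*j^4/2 - 2*j^3 - sqrt(2)*j^3/2 - 13*sqrt(2)*j^2 + 2*j^2 - 20*j + 13*sqrt(2)*j + 20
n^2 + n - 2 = (n - 1)*(n + 2)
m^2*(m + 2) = m^3 + 2*m^2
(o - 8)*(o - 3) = o^2 - 11*o + 24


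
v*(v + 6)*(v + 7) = v^3 + 13*v^2 + 42*v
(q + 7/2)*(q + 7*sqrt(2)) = q^2 + 7*q/2 + 7*sqrt(2)*q + 49*sqrt(2)/2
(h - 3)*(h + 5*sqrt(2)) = h^2 - 3*h + 5*sqrt(2)*h - 15*sqrt(2)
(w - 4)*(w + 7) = w^2 + 3*w - 28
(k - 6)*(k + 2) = k^2 - 4*k - 12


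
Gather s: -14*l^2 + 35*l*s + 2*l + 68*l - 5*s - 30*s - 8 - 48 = -14*l^2 + 70*l + s*(35*l - 35) - 56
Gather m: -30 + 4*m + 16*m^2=16*m^2 + 4*m - 30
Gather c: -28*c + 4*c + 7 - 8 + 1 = -24*c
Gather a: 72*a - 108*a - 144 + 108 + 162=126 - 36*a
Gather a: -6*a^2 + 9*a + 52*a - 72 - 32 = -6*a^2 + 61*a - 104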